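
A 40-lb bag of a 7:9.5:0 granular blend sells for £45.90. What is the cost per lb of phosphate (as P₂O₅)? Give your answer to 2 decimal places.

P₂O₅ in bag = 40 × 9.5% = 3.8 lb.
Cost per lb P₂O₅ = £45.90 / 3.8 = £12.0789.

£12.08 per lb P₂O₅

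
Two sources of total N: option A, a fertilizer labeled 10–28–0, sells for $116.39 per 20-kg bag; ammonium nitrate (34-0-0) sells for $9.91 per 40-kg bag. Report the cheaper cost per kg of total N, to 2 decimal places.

$0.73 per kg N (ammonium nitrate)

option A: N per bag = 20 × 10% = 2 kg; cost = 116.39 / 2 = $58.1950/kg N.
ammonium nitrate: N per bag = 40 × 34% = 13.6 kg; cost = 9.91 / 13.6 = $0.7287/kg N.
ammonium nitrate is cheaper.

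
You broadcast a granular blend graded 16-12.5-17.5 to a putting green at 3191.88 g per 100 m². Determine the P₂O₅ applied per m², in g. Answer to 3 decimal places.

3.990 g P₂O₅ per sq m

P₂O₅ per 100 m² = 3191.88 × 12.5% = 398.985 g.
Convert to per m²: 398.985 × 0.01 = 3.98985 g.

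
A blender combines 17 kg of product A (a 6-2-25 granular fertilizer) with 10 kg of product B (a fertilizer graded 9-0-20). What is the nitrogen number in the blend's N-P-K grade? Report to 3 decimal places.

Total mass = 17 + 10 = 27 kg.
N mass = 6%×17 + 9%×10 = 1.92 kg.
% N = 1.92 / 27 = 7.11111%.

7.111% N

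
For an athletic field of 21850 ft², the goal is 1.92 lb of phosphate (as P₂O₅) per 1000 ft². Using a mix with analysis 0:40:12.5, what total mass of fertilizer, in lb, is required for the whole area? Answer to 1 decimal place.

104.9 lb

Product per 1000 ft² = 1.92 / 40% = 4.8 lb.
Total product = 4.8 × 21850 / 1000 = 104.88 lb.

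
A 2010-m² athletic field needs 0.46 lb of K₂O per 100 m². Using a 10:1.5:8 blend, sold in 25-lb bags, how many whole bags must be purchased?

5 bags

Product per 100 m² = 0.46 / 8% = 5.75 lb.
Total product = 5.75 × 2010 / 100 = 115.575 lb.
Bags = ⌈115.575 / 25⌉ = 5.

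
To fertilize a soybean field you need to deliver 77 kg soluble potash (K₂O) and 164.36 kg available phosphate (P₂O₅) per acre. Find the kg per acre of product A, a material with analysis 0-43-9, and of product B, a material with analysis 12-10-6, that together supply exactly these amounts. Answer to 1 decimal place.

128.7 kg product A, 1090.3 kg product B

With a, b = kg per acre of product A and product B:
K₂O: 0.09·a + 0.06·b = 77
P₂O₅: 0.43·a + 0.1·b = 164.36
Solving simultaneously: a = 128.667, b = 1090.33.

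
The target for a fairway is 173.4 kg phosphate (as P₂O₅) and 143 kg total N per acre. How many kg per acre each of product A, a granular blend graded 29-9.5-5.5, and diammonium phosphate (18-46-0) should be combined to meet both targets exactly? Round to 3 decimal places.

With a, b = kg per acre of product A and diammonium phosphate:
P₂O₅: 0.095·a + 0.46·b = 173.4
N: 0.29·a + 0.18·b = 143
From row1: a = (173.4 − 0.46·b) / 0.095.
Into row2: 0.29·(173.4 − 0.46·b)/0.095 + 0.18·b = 143 → b = 315.5718, a = 297.2313.

297.231 kg product A, 315.572 kg diammonium phosphate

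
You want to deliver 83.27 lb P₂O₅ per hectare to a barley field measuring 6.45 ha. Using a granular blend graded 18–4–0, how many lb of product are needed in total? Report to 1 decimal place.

Product per hectare = 83.27 / 4% = 2081.75 lb.
Total product = 2081.75 × 6.45 = 13427.29 lb.

13427.3 lb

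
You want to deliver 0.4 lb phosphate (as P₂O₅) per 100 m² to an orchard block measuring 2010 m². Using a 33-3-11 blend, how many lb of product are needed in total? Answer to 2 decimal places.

Product per 100 m² = 0.4 / 3% = 13.3333 lb.
Total product = 13.3333 × 2010 / 100 = 268 lb.

268.00 lb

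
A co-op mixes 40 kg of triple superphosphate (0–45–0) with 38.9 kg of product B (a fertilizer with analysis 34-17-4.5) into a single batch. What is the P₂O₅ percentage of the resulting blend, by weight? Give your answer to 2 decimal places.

31.20% P₂O₅

Total mass = 40 + 38.9 = 78.9 kg.
P₂O₅ mass = 45%×40 + 17%×38.9 = 24.613 kg.
% P₂O₅ = 24.613 / 78.9 = 31.1952%.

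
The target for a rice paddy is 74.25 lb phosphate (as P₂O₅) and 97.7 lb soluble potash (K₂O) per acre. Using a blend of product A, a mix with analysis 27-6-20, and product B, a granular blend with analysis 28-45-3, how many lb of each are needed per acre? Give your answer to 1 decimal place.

Let a = lb of product A, b = lb of product B (per acre).
P₂O₅: 0.06·a + 0.45·b = 74.25
K₂O: 0.2·a + 0.03·b = 97.7
Eliminate a: (row1) − 0.06/0.2·(row2) → 0.441·b = 44.94, so b = 101.905.
Back-substitute: a = (74.25 − 0.45·101.905) / 0.06 = 473.214.

473.2 lb product A, 101.9 lb product B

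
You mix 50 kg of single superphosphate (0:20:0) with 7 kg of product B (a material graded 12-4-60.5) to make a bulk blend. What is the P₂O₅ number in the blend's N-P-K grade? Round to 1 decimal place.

Total mass = 50 + 7 = 57 kg.
P₂O₅ mass = 20%×50 + 4%×7 = 10.28 kg.
% P₂O₅ = 10.28 / 57 = 18.0351%.

18.0% P₂O₅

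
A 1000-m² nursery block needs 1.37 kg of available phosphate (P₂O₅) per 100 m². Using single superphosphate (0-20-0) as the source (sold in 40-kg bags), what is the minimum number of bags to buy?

Product per 100 m² = 1.37 / 20% = 6.85 kg.
Total product = 6.85 × 1000 / 100 = 68.5 kg.
Bags = ⌈68.5 / 40⌉ = 2.

2 bags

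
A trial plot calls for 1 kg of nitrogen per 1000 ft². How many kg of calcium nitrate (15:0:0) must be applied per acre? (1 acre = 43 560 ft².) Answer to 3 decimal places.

290.400 kg of product per acre

Product per 1000 ft² = 1 / 15% = 6.66667 kg.
Convert to per acre: 6.66667 × 43.56 = 290.4 kg.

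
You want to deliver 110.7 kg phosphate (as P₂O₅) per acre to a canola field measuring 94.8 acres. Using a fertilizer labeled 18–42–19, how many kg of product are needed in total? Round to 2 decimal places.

Product per acre = 110.7 / 42% = 263.571 kg.
Total product = 263.571 × 94.8 = 24986.571 kg.

24986.57 kg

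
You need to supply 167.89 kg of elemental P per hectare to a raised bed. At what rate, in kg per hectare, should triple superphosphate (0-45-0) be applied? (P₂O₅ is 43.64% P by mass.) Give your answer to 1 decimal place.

854.9 kg of product per hectare

As P₂O₅: 167.89 / 0.4364 = 384.716 kg per hectare.
Product per hectare = 384.716 / 45% = 854.924 kg.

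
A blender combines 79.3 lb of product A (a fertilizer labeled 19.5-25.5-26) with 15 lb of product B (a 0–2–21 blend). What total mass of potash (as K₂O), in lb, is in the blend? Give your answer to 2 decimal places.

K₂O mass = 26%×79.3 + 21%×15 = 23.768 lb.

23.77 lb K₂O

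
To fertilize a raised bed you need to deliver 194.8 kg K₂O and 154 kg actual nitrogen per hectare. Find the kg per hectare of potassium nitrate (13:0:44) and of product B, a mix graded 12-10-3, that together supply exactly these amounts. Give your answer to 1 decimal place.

Per-hectare balance (a = potassium nitrate, b = product B):
K₂O: 0.44·a + 0.03·b = 194.8
N: 0.13·a + 0.12·b = 154
Eliminate b: (row1) − 0.03/0.12·(row2) → 0.4075·a = 156.3, so a = 383.558.
Then b = (154 − 0.13·383.558) / 0.12 = 867.812.

383.6 kg potassium nitrate, 867.8 kg product B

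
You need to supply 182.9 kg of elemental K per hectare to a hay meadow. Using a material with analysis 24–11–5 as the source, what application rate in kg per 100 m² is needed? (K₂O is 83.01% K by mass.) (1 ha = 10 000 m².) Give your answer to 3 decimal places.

As K₂O: 182.9 / 0.8301 = 220.335 kg per hectare.
Product per hectare = 220.335 / 5% = 4406.7 kg.
Convert to per 100 m²: 4406.7 × 0.01 = 44.06698 kg.

44.067 kg of product per hundred sq m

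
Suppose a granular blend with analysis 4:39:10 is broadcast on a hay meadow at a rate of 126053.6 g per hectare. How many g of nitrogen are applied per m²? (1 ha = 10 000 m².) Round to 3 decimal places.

0.504 g N per sq m

nitrogen per hectare = 126053.6 × 4% = 5042.14 g.
Convert to per m²: 5042.14 × 0.0001 = 0.504214 g.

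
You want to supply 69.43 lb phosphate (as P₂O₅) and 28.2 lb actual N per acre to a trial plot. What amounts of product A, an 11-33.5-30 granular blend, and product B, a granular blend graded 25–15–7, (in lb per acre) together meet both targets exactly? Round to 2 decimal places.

Let a = lb of product A, b = lb of product B (per acre).
P₂O₅: 0.335·a + 0.15·b = 69.43
N: 0.11·a + 0.25·b = 28.2
Eliminate b: (row1) − 0.15/0.25·(row2) → 0.269·a = 52.51, so a = 195.204.
Then b = (28.2 − 0.11·195.204) / 0.25 = 26.91004.

195.20 lb product A, 26.91 lb product B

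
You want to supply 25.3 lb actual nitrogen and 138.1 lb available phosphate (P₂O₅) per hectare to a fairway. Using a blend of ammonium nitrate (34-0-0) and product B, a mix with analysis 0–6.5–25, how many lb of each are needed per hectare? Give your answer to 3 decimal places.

74.412 lb ammonium nitrate, 2124.615 lb product B

With a, b = lb per hectare of ammonium nitrate and product B:
N: 0.34·a + 0·b = 25.3
P₂O₅: 0·a + 0.065·b = 138.1
Solving simultaneously: a = 74.4118, b = 2124.6154.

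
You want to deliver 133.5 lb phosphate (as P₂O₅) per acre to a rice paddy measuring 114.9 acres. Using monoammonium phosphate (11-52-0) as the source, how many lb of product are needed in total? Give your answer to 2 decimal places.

Product per acre = 133.5 / 52% = 256.731 lb.
Total product = 256.731 × 114.9 = 29498.365 lb.

29498.37 lb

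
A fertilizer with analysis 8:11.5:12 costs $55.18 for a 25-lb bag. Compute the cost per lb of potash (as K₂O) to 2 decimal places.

K₂O in bag = 25 × 12% = 3 lb.
Cost per lb K₂O = $55.18 / 3 = $18.3933.

$18.39 per lb K₂O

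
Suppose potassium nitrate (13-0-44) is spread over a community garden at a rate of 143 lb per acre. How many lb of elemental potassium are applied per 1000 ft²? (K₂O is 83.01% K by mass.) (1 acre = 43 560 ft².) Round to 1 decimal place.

K₂O per acre = 143 × 44% = 62.92 lb.
Elemental K = 62.92 × 0.8301 = 52.2299 lb per acre.
Convert to per 1000 ft²: 52.2299 × 0.0229568 = 1.19903 lb.

1.2 lb K per thousand sq ft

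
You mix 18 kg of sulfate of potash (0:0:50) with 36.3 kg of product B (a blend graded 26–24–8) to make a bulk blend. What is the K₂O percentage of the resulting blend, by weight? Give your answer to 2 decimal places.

Total mass = 18 + 36.3 = 54.3 kg.
K₂O mass = 50%×18 + 8%×36.3 = 11.904 kg.
% K₂O = 11.904 / 54.3 = 21.9227%.

21.92% K₂O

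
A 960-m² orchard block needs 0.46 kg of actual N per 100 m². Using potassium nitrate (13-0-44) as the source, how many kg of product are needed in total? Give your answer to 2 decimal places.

Product per 100 m² = 0.46 / 13% = 3.53846 kg.
Total product = 3.53846 × 960 / 100 = 33.9692 kg.

33.97 kg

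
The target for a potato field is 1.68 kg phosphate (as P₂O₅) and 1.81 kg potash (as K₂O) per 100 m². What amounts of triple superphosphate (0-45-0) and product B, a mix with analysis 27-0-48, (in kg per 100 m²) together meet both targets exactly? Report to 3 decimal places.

With a, b = kg per 100 m² of triple superphosphate and product B:
P₂O₅: 0.45·a + 0·b = 1.68
K₂O: 0·a + 0.48·b = 1.81
Solving simultaneously: a = 3.73333, b = 3.77083.

3.733 kg triple superphosphate, 3.771 kg product B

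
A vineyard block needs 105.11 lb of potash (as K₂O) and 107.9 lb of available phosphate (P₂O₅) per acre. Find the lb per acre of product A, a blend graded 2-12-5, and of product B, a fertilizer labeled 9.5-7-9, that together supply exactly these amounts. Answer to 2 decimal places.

Let a = lb of product A, b = lb of product B (per acre).
K₂O: 0.05·a + 0.09·b = 105.11
P₂O₅: 0.12·a + 0.07·b = 107.9
Eliminate a: (row1) − 0.05/0.12·(row2) → 0.0608333·b = 60.1517, so b = 988.7945.
Back-substitute: a = (105.11 − 0.09·988.7945) / 0.05 = 322.3699.

322.37 lb product A, 988.79 lb product B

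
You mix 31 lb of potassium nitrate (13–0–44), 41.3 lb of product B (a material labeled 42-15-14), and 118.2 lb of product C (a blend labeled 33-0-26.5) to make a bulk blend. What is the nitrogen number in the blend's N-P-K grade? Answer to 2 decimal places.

Total mass = 31 + 41.3 + 118.2 = 190.5 lb.
N mass = 13%×31 + 42%×41.3 + 33%×118.2 = 60.382 lb.
% N = 60.382 / 190.5 = 31.6966%.

31.70% N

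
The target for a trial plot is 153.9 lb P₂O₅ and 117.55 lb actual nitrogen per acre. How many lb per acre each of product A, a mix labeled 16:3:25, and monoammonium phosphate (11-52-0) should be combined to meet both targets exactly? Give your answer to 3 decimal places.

With a, b = lb per acre of product A and monoammonium phosphate:
P₂O₅: 0.03·a + 0.52·b = 153.9
N: 0.16·a + 0.11·b = 117.55
From row1: a = (153.9 − 0.52·b) / 0.03.
Into row2: 0.16·(153.9 − 0.52·b)/0.03 + 0.11·b = 117.55 → b = 264.0488, a = 553.1539.

553.154 lb product A, 264.049 lb monoammonium phosphate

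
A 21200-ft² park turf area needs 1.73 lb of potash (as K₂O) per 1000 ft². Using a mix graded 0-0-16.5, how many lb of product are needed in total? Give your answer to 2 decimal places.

222.28 lb

Product per 1000 ft² = 1.73 / 16.5% = 10.4848 lb.
Total product = 10.4848 × 21200 / 1000 = 222.279 lb.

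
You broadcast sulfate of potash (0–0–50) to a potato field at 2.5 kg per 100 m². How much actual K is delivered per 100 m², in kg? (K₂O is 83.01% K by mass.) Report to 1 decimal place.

K₂O per 100 m² = 2.5 × 50% = 1.25 kg.
Elemental K = 1.25 × 0.8301 = 1.03763 kg per 100 m².

1.0 kg K per hundred sq m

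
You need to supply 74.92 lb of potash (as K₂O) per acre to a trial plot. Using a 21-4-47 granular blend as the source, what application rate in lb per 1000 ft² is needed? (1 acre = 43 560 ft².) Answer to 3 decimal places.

Product per acre = 74.92 / 47% = 159.404 lb.
Convert to per 1000 ft²: 159.404 × 0.0229568 = 3.65942 lb.

3.659 lb of product per thousand sq ft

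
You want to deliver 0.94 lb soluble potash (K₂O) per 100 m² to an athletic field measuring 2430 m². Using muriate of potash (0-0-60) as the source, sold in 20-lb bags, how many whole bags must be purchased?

Product per 100 m² = 0.94 / 60% = 1.56667 lb.
Total product = 1.56667 × 2430 / 100 = 38.07 lb.
Bags = ⌈38.07 / 20⌉ = 2.

2 bags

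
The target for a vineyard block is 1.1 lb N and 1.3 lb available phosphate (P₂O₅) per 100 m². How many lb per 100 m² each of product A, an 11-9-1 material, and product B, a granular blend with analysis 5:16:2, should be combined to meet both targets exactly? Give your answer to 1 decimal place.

With a, b = lb per 100 m² of product A and product B:
N: 0.11·a + 0.05·b = 1.1
P₂O₅: 0.09·a + 0.16·b = 1.3
From row1: a = (1.1 − 0.05·b) / 0.11.
Into row2: 0.09·(1.1 − 0.05·b)/0.11 + 0.16·b = 1.3 → b = 3.35878, a = 8.47328.

8.5 lb product A, 3.4 lb product B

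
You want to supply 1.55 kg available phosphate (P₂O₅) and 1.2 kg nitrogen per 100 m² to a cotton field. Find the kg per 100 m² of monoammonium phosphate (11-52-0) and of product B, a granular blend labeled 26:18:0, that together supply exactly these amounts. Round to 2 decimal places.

1.62 kg monoammonium phosphate, 3.93 kg product B

With a, b = kg per 100 m² of monoammonium phosphate and product B:
P₂O₅: 0.52·a + 0.18·b = 1.55
N: 0.11·a + 0.26·b = 1.2
Solving simultaneously: a = 1.62045, b = 3.92981.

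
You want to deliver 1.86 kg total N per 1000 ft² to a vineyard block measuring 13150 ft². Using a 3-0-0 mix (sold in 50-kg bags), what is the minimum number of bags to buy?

Product per 1000 ft² = 1.86 / 3% = 62 kg.
Total product = 62 × 13150 / 1000 = 815.3 kg.
Bags = ⌈815.3 / 50⌉ = 17.

17 bags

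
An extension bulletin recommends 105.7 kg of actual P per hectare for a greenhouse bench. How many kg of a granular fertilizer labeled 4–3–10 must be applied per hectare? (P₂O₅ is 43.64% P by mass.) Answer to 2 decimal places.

As P₂O₅: 105.7 / 0.4364 = 242.209 kg per hectare.
Product per hectare = 242.209 / 3% = 8073.633 kg.

8073.63 kg of product per hectare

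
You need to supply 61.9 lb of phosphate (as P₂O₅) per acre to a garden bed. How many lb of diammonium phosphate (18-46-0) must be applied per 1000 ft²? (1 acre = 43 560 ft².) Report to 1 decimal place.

3.1 lb of product per thousand sq ft

Product per acre = 61.9 / 46% = 134.565 lb.
Convert to per 1000 ft²: 134.565 × 0.0229568 = 3.08919 lb.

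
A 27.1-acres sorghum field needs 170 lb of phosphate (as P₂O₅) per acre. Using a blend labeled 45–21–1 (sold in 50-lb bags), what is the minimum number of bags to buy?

Product per acre = 170 / 21% = 809.524 lb.
Total product = 809.524 × 27.1 = 21938.1 lb.
Bags = ⌈21938.1 / 50⌉ = 439.

439 bags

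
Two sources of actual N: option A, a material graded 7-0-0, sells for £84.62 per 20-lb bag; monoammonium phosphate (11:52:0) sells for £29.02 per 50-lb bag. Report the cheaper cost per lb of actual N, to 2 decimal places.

option A: N per bag = 20 × 7% = 1.4 lb; cost = 84.62 / 1.4 = £60.4429/lb N.
monoammonium phosphate: N per bag = 50 × 11% = 5.5 lb; cost = 29.02 / 5.5 = £5.2764/lb N.
monoammonium phosphate is cheaper.

£5.28 per lb N (monoammonium phosphate)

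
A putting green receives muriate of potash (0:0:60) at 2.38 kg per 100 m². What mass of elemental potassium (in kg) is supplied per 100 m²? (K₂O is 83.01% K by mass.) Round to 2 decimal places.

1.19 kg K per hundred sq m

K₂O per 100 m² = 2.38 × 60% = 1.428 kg.
Elemental K = 1.428 × 0.8301 = 1.18538 kg per 100 m².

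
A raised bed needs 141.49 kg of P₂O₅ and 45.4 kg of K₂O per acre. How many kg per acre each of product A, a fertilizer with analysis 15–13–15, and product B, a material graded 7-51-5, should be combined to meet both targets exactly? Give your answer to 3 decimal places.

Let a = kg of product A, b = kg of product B (per acre).
P₂O₅: 0.13·a + 0.51·b = 141.49
K₂O: 0.15·a + 0.05·b = 45.4
Solving simultaneously: a = 229.7071, b = 218.8786.

229.707 kg product A, 218.879 kg product B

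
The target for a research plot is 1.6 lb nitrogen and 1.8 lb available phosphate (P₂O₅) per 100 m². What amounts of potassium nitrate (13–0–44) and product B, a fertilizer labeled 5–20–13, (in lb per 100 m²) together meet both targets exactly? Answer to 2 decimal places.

8.85 lb potassium nitrate, 9.00 lb product B

With a, b = lb per 100 m² of potassium nitrate and product B:
N: 0.13·a + 0.05·b = 1.6
P₂O₅: 0·a + 0.2·b = 1.8
Solving simultaneously: a = 8.84615, b = 9.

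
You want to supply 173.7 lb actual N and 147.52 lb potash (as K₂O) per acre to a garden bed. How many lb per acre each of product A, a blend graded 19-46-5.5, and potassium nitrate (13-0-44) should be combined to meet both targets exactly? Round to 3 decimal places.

748.861 lb product A, 241.665 lb potassium nitrate

Let a = lb of product A, b = lb of potassium nitrate (per acre).
N: 0.19·a + 0.13·b = 173.7
K₂O: 0.055·a + 0.44·b = 147.52
From row1: a = (173.7 − 0.13·b) / 0.19.
Into row2: 0.055·(173.7 − 0.13·b)/0.19 + 0.44·b = 147.52 → b = 241.6651, a = 748.8607.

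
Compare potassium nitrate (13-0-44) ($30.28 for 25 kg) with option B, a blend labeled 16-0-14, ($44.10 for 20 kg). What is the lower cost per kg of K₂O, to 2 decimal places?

potassium nitrate: K₂O per bag = 25 × 44% = 11 kg; cost = 30.28 / 11 = $2.7527/kg K₂O.
option B: K₂O per bag = 20 × 14% = 2.8 kg; cost = 44.10 / 2.8 = $15.7500/kg K₂O.
potassium nitrate is cheaper.

$2.75 per kg K₂O (potassium nitrate)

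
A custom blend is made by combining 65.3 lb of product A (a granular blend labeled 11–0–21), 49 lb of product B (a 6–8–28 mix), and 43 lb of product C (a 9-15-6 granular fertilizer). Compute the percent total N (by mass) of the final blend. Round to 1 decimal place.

Total mass = 65.3 + 49 + 43 = 157.3 lb.
N mass = 11%×65.3 + 6%×49 + 9%×43 = 13.993 lb.
% N = 13.993 / 157.3 = 8.89574%.

8.9% N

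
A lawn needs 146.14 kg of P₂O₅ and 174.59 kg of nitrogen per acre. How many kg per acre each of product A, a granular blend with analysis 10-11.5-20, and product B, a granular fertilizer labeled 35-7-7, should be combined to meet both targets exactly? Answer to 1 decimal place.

With a, b = kg per acre of product A and product B:
P₂O₅: 0.115·a + 0.07·b = 146.14
N: 0.1·a + 0.35·b = 174.59
From row1: a = (146.14 − 0.07·b) / 0.115.
Into row2: 0.1·(146.14 − 0.07·b)/0.115 + 0.35·b = 174.59 → b = 164.326, a = 1170.76.

1170.8 kg product A, 164.3 kg product B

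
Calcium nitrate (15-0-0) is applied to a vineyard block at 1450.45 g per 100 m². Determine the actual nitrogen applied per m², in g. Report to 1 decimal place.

2.2 g N per sq m

nitrogen per 100 m² = 1450.45 × 15% = 217.567 g.
Convert to per m²: 217.567 × 0.01 = 2.17568 g.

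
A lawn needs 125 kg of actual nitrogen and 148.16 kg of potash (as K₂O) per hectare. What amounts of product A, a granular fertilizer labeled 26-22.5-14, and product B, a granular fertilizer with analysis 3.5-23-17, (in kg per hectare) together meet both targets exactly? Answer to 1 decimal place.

With a, b = kg per hectare of product A and product B:
N: 0.26·a + 0.035·b = 125
K₂O: 0.14·a + 0.17·b = 148.16
Eliminate a: (row1) − 0.26/0.14·(row2) → -0.280714·b = -150.154, so b = 534.901.
Back-substitute: a = (125 − 0.035·534.901) / 0.26 = 408.763.

408.8 kg product A, 534.9 kg product B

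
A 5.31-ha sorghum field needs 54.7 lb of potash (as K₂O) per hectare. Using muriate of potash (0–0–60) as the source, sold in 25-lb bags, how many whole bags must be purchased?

Product per hectare = 54.7 / 60% = 91.1667 lb.
Total product = 91.1667 × 5.31 = 484.095 lb.
Bags = ⌈484.095 / 25⌉ = 20.

20 bags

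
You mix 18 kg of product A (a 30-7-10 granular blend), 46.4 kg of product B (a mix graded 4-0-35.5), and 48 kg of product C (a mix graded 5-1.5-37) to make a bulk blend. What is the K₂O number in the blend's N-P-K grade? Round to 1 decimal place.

Total mass = 18 + 46.4 + 48 = 112.4 kg.
K₂O mass = 10%×18 + 35.5%×46.4 + 37%×48 = 36.032 kg.
% K₂O = 36.032 / 112.4 = 32.0569%.

32.1% K₂O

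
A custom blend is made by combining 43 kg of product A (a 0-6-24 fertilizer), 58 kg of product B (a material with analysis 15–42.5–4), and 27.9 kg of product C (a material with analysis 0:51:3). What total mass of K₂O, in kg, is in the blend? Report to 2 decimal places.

K₂O mass = 24%×43 + 4%×58 + 3%×27.9 = 13.477 kg.

13.48 kg K₂O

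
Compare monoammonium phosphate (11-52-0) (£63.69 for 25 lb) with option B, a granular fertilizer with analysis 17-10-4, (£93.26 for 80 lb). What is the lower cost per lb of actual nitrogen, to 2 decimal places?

monoammonium phosphate: N per bag = 25 × 11% = 2.75 lb; cost = 63.69 / 2.75 = £23.1600/lb N.
option B: N per bag = 80 × 17% = 13.6 lb; cost = 93.26 / 13.6 = £6.8574/lb N.
option B is cheaper.

£6.86 per lb N (option B)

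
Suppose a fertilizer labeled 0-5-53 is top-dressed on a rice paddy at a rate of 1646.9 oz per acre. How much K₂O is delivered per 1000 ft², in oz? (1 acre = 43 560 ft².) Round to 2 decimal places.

20.04 oz K₂O per thousand sq ft

K₂O per acre = 1646.9 × 53% = 872.857 oz.
Convert to per 1000 ft²: 872.857 × 0.0229568 = 20.038 oz.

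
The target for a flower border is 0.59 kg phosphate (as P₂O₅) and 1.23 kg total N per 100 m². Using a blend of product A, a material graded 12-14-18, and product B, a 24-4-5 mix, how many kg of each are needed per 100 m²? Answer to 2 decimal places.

Per-100 m² balance (a = product A, b = product B):
P₂O₅: 0.14·a + 0.04·b = 0.59
N: 0.12·a + 0.24·b = 1.23
Eliminate b: (row1) − 0.04/0.24·(row2) → 0.12·a = 0.385, so a = 3.20833.
Then b = (1.23 − 0.12·3.20833) / 0.24 = 3.52083.

3.21 kg product A, 3.52 kg product B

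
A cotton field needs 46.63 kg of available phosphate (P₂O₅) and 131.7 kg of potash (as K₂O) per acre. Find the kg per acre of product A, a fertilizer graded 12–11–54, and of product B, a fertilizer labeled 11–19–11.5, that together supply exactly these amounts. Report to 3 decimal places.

218.572 kg product A, 118.879 kg product B

Per-acre balance (a = product A, b = product B):
P₂O₅: 0.11·a + 0.19·b = 46.63
K₂O: 0.54·a + 0.115·b = 131.7
Eliminate b: (row1) − 0.19/0.115·(row2) → -0.782174·a = -170.961, so a = 218.57198.
Then b = (131.7 − 0.54·218.57198) / 0.115 = 118.8794.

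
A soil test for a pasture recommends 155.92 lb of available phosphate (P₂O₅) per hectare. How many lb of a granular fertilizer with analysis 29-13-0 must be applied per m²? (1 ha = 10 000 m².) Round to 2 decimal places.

Product per hectare = 155.92 / 13% = 1199.38 lb.
Convert to per m²: 1199.38 × 0.0001 = 0.119938 lb.

0.12 lb of product per sq m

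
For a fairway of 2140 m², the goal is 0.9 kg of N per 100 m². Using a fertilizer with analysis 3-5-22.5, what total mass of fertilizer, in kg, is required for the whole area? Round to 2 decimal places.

Product per 100 m² = 0.9 / 3% = 30 kg.
Total product = 30 × 2140 / 100 = 642 kg.

642.00 kg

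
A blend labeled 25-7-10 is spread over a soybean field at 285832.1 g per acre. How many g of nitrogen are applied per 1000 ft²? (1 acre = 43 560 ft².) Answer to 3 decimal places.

1640.451 g N per thousand sq ft

nitrogen per acre = 285832.1 × 25% = 71458 g.
Convert to per 1000 ft²: 71458 × 0.0229568 = 1640.4505 g.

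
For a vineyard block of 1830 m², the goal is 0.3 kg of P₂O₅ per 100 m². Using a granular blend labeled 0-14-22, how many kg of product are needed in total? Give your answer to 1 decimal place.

39.2 kg

Product per 100 m² = 0.3 / 14% = 2.14286 kg.
Total product = 2.14286 × 1830 / 100 = 39.2143 kg.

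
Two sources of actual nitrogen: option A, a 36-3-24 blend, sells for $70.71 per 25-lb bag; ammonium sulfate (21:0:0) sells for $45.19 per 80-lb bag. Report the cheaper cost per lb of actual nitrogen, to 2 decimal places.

$2.69 per lb N (ammonium sulfate)

option A: N per bag = 25 × 36% = 9 lb; cost = 70.71 / 9 = $7.8567/lb N.
ammonium sulfate: N per bag = 80 × 21% = 16.8 lb; cost = 45.19 / 16.8 = $2.6899/lb N.
ammonium sulfate is cheaper.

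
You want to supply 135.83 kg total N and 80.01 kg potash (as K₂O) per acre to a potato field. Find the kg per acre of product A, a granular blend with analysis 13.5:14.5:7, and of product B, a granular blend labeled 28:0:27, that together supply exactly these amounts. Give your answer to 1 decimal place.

Per-acre balance (a = product A, b = product B):
N: 0.135·a + 0.28·b = 135.83
K₂O: 0.07·a + 0.27·b = 80.01
Eliminate a: (row1) − 0.135/0.07·(row2) → -0.240714·b = -18.475, so b = 76.7507.
Back-substitute: a = (135.83 − 0.28·76.7507) / 0.135 = 846.961.

847.0 kg product A, 76.8 kg product B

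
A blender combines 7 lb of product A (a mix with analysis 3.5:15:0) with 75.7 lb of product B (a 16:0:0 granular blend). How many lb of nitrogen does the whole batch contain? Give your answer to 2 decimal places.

N mass = 3.5%×7 + 16%×75.7 = 12.357 lb.

12.36 lb N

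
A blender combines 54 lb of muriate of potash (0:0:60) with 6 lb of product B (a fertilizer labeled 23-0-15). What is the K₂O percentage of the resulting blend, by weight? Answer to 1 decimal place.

55.5% K₂O

Total mass = 54 + 6 = 60 lb.
K₂O mass = 60%×54 + 15%×6 = 33.3 lb.
% K₂O = 33.3 / 60 = 55.5%.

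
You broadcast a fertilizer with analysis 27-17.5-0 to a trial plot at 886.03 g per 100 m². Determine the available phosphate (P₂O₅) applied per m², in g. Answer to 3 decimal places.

P₂O₅ per 100 m² = 886.03 × 17.5% = 155.055 g.
Convert to per m²: 155.055 × 0.01 = 1.55055 g.

1.551 g P₂O₅ per sq m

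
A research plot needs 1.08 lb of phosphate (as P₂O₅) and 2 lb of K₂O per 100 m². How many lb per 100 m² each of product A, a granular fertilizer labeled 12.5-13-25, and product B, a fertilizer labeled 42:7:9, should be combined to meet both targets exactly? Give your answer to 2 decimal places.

Per-100 m² balance (a = product A, b = product B):
P₂O₅: 0.13·a + 0.07·b = 1.08
K₂O: 0.25·a + 0.09·b = 2
Eliminate b: (row1) − 0.07/0.09·(row2) → -0.0644444·a = -0.475556, so a = 7.37931.
Then b = (2 − 0.25·7.37931) / 0.09 = 1.72414.

7.38 lb product A, 1.72 lb product B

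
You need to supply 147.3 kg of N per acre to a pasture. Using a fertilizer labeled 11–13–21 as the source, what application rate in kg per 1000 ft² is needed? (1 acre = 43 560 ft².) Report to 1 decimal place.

Product per acre = 147.3 / 11% = 1339.09 kg.
Convert to per 1000 ft²: 1339.09 × 0.0229568 = 30.7413 kg.

30.7 kg of product per thousand sq ft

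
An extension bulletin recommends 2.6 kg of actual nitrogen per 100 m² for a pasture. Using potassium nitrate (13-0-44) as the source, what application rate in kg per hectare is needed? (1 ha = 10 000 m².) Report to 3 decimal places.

2000.000 kg of product per hectare

Product per 100 m² = 2.6 / 13% = 20 kg.
Convert to per hectare: 20 × 100 = 2000 kg.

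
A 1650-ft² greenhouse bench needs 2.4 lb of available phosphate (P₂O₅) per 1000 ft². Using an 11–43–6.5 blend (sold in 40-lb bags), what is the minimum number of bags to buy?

Product per 1000 ft² = 2.4 / 43% = 5.5814 lb.
Total product = 5.5814 × 1650 / 1000 = 9.2093 lb.
Bags = ⌈9.2093 / 40⌉ = 1.

1 bags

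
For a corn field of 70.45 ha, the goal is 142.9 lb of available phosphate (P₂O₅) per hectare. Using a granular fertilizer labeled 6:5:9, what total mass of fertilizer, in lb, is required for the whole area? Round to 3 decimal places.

Product per hectare = 142.9 / 5% = 2858 lb.
Total product = 2858 × 70.45 = 201346.1 lb.

201346.100 lb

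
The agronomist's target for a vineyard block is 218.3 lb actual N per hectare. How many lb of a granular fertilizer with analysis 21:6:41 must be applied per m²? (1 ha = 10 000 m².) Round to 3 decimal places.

Product per hectare = 218.3 / 21% = 1039.52 lb.
Convert to per m²: 1039.52 × 0.0001 = 0.103952 lb.

0.104 lb of product per sq m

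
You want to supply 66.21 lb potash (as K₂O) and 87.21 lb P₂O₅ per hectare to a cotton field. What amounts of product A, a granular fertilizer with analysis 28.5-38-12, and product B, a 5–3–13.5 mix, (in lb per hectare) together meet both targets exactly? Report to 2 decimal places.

Let a = lb of product A, b = lb of product B (per hectare).
K₂O: 0.12·a + 0.135·b = 66.21
P₂O₅: 0.38·a + 0.03·b = 87.21
Solving simultaneously: a = 205.179, b = 308.063.

205.18 lb product A, 308.06 lb product B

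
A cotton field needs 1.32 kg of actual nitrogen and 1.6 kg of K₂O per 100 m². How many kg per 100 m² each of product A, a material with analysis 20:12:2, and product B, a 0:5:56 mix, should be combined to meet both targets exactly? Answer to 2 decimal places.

Per-100 m² balance (a = product A, b = product B):
N: 0.2·a + 0·b = 1.32
K₂O: 0.02·a + 0.56·b = 1.6
From row1: a = (1.32 − 0·b) / 0.2.
Into row2: 0.02·(1.32 − 0·b)/0.2 + 0.56·b = 1.6 → b = 2.62143, a = 6.6.

6.60 kg product A, 2.62 kg product B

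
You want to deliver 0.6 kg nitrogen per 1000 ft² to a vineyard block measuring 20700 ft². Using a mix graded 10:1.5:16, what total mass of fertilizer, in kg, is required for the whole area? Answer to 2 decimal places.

Product per 1000 ft² = 0.6 / 10% = 6 kg.
Total product = 6 × 20700 / 1000 = 124.2 kg.

124.20 kg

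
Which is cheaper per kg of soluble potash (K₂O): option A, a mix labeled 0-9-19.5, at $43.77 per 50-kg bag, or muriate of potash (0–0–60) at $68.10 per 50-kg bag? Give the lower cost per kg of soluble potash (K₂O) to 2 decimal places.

$2.27 per kg K₂O (muriate of potash)

option A: K₂O per bag = 50 × 19.5% = 9.75 kg; cost = 43.77 / 9.75 = $4.4892/kg K₂O.
muriate of potash: K₂O per bag = 50 × 60% = 30 kg; cost = 68.10 / 30 = $2.2700/kg K₂O.
muriate of potash is cheaper.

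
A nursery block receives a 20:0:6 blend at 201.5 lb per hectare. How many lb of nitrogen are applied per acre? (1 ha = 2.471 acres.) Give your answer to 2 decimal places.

16.31 lb N per acre

nitrogen per hectare = 201.5 × 20% = 40.3 lb.
Convert to per acre: 40.3 × 0.404694 = 16.3092 lb.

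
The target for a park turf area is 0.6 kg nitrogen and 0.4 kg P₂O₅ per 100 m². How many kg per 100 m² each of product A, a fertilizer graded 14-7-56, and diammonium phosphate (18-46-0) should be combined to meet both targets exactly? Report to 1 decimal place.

Per-100 m² balance (a = product A, b = diammonium phosphate):
N: 0.14·a + 0.18·b = 0.6
P₂O₅: 0.07·a + 0.46·b = 0.4
Eliminate a: (row1) − 0.14/0.07·(row2) → -0.74·b = -0.2, so b = 0.27027.
Back-substitute: a = (0.6 − 0.18·0.27027) / 0.14 = 3.93822.

3.9 kg product A, 0.3 kg diammonium phosphate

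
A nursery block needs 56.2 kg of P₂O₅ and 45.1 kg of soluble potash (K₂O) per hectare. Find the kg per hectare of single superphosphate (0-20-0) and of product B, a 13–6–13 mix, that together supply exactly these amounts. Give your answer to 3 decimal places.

176.923 kg single superphosphate, 346.923 kg product B

Let a = kg of single superphosphate, b = kg of product B (per hectare).
P₂O₅: 0.2·a + 0.06·b = 56.2
K₂O: 0·a + 0.13·b = 45.1
Solving simultaneously: a = 176.9231, b = 346.9231.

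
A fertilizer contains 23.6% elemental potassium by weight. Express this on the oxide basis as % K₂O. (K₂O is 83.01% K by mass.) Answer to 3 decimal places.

%K₂O = 23.6 / 0.8301 = 28.4303%.

28.430% K₂O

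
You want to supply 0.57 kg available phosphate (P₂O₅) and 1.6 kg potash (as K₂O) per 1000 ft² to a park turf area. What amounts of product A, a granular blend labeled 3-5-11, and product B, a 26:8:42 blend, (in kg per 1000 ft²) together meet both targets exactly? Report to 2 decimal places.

9.13 kg product A, 1.42 kg product B

With a, b = kg per 1000 ft² of product A and product B:
P₂O₅: 0.05·a + 0.08·b = 0.57
K₂O: 0.11·a + 0.42·b = 1.6
Eliminate b: (row1) − 0.08/0.42·(row2) → 0.0290476·a = 0.265238, so a = 9.13115.
Then b = (1.6 − 0.11·9.13115) / 0.42 = 1.41803.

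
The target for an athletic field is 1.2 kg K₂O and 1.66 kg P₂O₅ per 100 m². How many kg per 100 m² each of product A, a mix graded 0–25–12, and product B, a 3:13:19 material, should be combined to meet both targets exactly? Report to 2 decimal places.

5.00 kg product A, 3.16 kg product B

Let a = kg of product A, b = kg of product B (per 100 m²).
K₂O: 0.12·a + 0.19·b = 1.2
P₂O₅: 0.25·a + 0.13·b = 1.66
Solving simultaneously: a = 4.99687, b = 3.15987.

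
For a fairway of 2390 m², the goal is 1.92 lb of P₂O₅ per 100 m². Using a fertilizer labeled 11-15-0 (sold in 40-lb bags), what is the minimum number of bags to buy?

8 bags

Product per 100 m² = 1.92 / 15% = 12.8 lb.
Total product = 12.8 × 2390 / 100 = 305.92 lb.
Bags = ⌈305.92 / 40⌉ = 8.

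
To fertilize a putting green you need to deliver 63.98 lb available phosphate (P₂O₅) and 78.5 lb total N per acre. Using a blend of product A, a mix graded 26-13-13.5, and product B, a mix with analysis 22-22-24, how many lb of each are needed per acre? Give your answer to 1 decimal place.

111.7 lb product A, 224.8 lb product B

Let a = lb of product A, b = lb of product B (per acre).
P₂O₅: 0.13·a + 0.22·b = 63.98
N: 0.26·a + 0.22·b = 78.5
Eliminate b: (row1) − 0.22/0.22·(row2) → -0.13·a = -14.52, so a = 111.692.
Then b = (78.5 − 0.26·111.692) / 0.22 = 224.818.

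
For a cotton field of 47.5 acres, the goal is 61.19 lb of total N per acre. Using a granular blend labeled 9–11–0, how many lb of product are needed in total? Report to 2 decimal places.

Product per acre = 61.19 / 9% = 679.889 lb.
Total product = 679.889 × 47.5 = 32294.722 lb.

32294.72 lb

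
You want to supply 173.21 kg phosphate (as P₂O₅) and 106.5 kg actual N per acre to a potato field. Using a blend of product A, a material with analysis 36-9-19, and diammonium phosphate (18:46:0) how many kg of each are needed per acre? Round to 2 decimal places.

119.22 kg product A, 353.22 kg diammonium phosphate

With a, b = kg per acre of product A and diammonium phosphate:
P₂O₅: 0.09·a + 0.46·b = 173.21
N: 0.36·a + 0.18·b = 106.5
From row1: a = (173.21 − 0.46·b) / 0.09.
Into row2: 0.36·(173.21 − 0.46·b)/0.09 + 0.18·b = 106.5 → b = 353.217, a = 119.2249.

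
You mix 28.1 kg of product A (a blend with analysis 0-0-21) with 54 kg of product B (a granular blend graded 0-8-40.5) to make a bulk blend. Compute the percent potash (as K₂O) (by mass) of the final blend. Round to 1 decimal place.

33.8% K₂O

Total mass = 28.1 + 54 = 82.1 kg.
K₂O mass = 21%×28.1 + 40.5%×54 = 27.771 kg.
% K₂O = 27.771 / 82.1 = 33.8258%.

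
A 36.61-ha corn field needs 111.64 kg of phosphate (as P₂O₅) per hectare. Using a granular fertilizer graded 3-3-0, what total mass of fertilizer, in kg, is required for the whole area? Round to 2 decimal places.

Product per hectare = 111.64 / 3% = 3721.33 kg.
Total product = 3721.33 × 36.61 = 136238.013 kg.

136238.01 kg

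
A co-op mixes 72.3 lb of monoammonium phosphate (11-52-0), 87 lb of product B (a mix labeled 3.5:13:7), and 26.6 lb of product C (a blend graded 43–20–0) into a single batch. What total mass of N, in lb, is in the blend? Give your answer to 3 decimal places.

N mass = 11%×72.3 + 3.5%×87 + 43%×26.6 = 22.436 lb.

22.436 lb N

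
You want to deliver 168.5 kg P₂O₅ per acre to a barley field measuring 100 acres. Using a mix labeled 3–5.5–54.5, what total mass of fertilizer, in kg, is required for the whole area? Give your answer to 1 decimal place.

Product per acre = 168.5 / 5.5% = 3063.64 kg.
Total product = 3063.64 × 100 = 306363.64 kg.

306363.6 kg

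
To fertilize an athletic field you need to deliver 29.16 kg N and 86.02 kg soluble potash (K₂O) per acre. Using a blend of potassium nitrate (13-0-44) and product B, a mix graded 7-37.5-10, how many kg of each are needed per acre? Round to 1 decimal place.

With a, b = kg per acre of potassium nitrate and product B:
N: 0.13·a + 0.07·b = 29.16
K₂O: 0.44·a + 0.1·b = 86.02
Eliminate a: (row1) − 0.13/0.44·(row2) → 0.0404545·b = 3.745, so b = 92.573.
Back-substitute: a = (29.16 − 0.07·92.573) / 0.13 = 174.461.

174.5 kg potassium nitrate, 92.6 kg product B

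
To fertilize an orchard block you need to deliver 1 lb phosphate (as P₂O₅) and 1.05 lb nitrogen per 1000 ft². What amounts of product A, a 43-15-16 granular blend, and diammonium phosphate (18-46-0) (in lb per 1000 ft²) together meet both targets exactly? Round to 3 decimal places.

1.774 lb product A, 1.595 lb diammonium phosphate

Per-1000 ft² balance (a = product A, b = diammonium phosphate):
P₂O₅: 0.15·a + 0.46·b = 1
N: 0.43·a + 0.18·b = 1.05
Solving simultaneously: a = 1.774005, b = 1.59543.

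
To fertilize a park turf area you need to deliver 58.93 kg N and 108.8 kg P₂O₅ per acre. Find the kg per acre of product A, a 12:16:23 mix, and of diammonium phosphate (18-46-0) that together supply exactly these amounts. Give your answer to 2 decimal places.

284.99 kg product A, 137.39 kg diammonium phosphate

Per-acre balance (a = product A, b = diammonium phosphate):
N: 0.12·a + 0.18·b = 58.93
P₂O₅: 0.16·a + 0.46·b = 108.8
Eliminate b: (row1) − 0.18/0.46·(row2) → 0.0573913·a = 16.3561, so a = 284.992.
Then b = (108.8 − 0.16·284.992) / 0.46 = 137.394.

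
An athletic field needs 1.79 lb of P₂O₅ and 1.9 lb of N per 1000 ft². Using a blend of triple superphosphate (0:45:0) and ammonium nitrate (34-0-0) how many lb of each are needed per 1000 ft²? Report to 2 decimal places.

3.98 lb triple superphosphate, 5.59 lb ammonium nitrate

Let a = lb of triple superphosphate, b = lb of ammonium nitrate (per 1000 ft²).
P₂O₅: 0.45·a + 0·b = 1.79
N: 0·a + 0.34·b = 1.9
Solving simultaneously: a = 3.97778, b = 5.58824.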